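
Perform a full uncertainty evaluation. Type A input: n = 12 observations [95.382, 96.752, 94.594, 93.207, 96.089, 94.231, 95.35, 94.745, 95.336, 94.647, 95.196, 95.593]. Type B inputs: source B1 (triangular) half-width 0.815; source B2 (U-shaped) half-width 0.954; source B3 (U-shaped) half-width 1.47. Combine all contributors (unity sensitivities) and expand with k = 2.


mean = (95.382 + 96.752 + 94.594 + 93.207 + 96.089 + 94.231 + 95.35 + 94.745 + 95.336 + 94.647 + 95.196 + 95.593) / 12 = 95.0935
s = sqrt(sum((x - mean)^2)/(n-1)) = 0.90867451
u_A = s / sqrt(n) = 0.90867451 / sqrt(12) = 0.26231174
u_B1 = 0.815 / sqrt(6) = 0.33272236
u_B2 = 0.954 / sqrt(2) = 0.67457987
u_B3 = 1.47 / sqrt(2) = 1.039447
uc = sqrt(0.26231174^2 + 0.33272236^2 + 0.67457987^2 + 1.039447^2) = 1.3095876
U = k * uc = 2 * 1.3095876
U = 2.6192

2.6192


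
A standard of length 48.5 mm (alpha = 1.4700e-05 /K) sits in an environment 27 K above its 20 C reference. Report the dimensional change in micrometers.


dL = L * alpha * dT
= 48.5 * 1.4700e-05 * 27
= 0.0192496 mm
dL_um = 0.0192496 * 1000 = 19.2496 um

19.2496


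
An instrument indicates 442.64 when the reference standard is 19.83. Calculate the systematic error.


Systematic error = measured - true
= 442.64 - 19.83
= 422.8100

422.8100


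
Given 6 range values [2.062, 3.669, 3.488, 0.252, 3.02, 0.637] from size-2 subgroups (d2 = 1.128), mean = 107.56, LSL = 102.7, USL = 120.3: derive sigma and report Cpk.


R_bar = (2.062 + 3.669 + 3.488 + 0.252 + 3.02 + 0.637) / 6 = 2.188
sigma = R_bar / d2 = 2.188 / 1.128 = 1.9397163
Cp = (USL - LSL)/(6*sigma) = (120.3 - 102.7)/(6*1.9397163) = 1.5122
Cpu = (120.3 - 107.56)/(3*1.9397163) = 2.1893
Cpl = (107.56 - 102.7)/(3*1.9397163) = 0.8352
Cpk = min(Cpu, Cpl) = 0.8352

0.8352


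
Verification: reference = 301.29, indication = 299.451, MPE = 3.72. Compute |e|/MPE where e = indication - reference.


e = indication - reference = 299.451 - 301.29 = -1.8390
|e| = 1.8390
ratio = |e| / MPE = 1.8390 / 3.72
ratio = 0.4944

0.4944


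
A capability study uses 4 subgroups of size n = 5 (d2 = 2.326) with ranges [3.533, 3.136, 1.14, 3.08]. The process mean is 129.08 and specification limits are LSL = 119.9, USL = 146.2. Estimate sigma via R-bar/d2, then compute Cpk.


R_bar = (3.533 + 3.136 + 1.14 + 3.08) / 4 = 2.72225
sigma = R_bar / d2 = 2.72225 / 2.326 = 1.1703568
Cp = (USL - LSL)/(6*sigma) = (146.2 - 119.9)/(6*1.1703568) = 3.7453
Cpu = (146.2 - 129.08)/(3*1.1703568) = 4.8760
Cpl = (129.08 - 119.9)/(3*1.1703568) = 2.6146
Cpk = min(Cpu, Cpl) = 2.6146

2.6146


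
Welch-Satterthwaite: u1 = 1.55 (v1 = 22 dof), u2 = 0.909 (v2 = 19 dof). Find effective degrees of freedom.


uc = sqrt(u1^2 + u2^2) = sqrt(1.55^2 + 0.909^2) = 1.7968809
v_eff = uc^4 / (u1^4/v1 + u2^4/v2)
= 1.7968809^4 / (1.55^4/22 + 0.909^4/19)
= 10.425027 / 0.29829762
v_eff = 34.9484

34.9484


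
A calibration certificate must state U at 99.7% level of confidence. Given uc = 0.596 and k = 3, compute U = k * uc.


U = k * uc
U = 3 * 0.596
U = 1.7880

1.7880


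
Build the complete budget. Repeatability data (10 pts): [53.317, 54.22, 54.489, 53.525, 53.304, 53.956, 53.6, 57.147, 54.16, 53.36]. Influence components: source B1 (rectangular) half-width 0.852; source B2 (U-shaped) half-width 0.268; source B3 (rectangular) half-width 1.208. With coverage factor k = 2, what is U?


mean = (53.317 + 54.22 + 54.489 + 53.525 + 53.304 + 53.956 + 53.6 + 57.147 + 54.16 + 53.36) / 10 = 54.1078
s = sqrt(sum((x - mean)^2)/(n-1)) = 1.1473926
u_A = s / sqrt(n) = 1.1473926 / sqrt(10) = 0.3628374
u_B1 = 0.852 / sqrt(3) = 0.49190243
u_B2 = 0.268 / sqrt(2) = 0.18950462
u_B3 = 1.208 / sqrt(3) = 0.69743913
uc = sqrt(0.3628374^2 + 0.49190243^2 + 0.18950462^2 + 0.69743913^2) = 0.94654758
U = k * uc = 2 * 0.94654758
U = 1.8931

1.8931


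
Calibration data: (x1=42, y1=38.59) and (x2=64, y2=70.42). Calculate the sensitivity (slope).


slope = (y2 - y1) / (x2 - x1)
= (70.42 - 38.59) / (64 - 42)
= 31.8300 / 22
= 1.4468

1.4468


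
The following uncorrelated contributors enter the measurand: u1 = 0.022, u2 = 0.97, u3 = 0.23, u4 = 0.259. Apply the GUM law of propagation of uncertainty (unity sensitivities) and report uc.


uc = sqrt(0.022^2 + 0.97^2 + 0.23^2 + 0.259^2)
uc = sqrt(1.061365)
uc = 1.0302

1.0302


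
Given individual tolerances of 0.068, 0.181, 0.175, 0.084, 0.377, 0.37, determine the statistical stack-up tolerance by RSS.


RSS = sqrt(0.068^2 + 0.181^2 + 0.175^2 + 0.084^2 + 0.377^2 + 0.37^2)
= sqrt(0.354095)
= 0.5951

0.5951


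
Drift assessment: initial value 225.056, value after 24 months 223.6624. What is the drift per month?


rate = (v2 - v1) / months
= (223.6624 - 225.056) / 24
= -1.3936 / 24
= -0.0581

-0.0581


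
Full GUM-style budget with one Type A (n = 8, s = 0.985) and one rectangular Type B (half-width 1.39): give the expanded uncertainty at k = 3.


u_A = s / sqrt(n) = 0.985 / sqrt(8) = 0.34825009
u_B = half_width / sqrt(3) = 1.39 / sqrt(3) = 0.80251687
uc = sqrt(u_A^2 + u_B^2) = sqrt(0.34825009^2 + 0.80251687^2) = 0.87482081
U = k * uc = 3 * 0.87482081
U = 2.6245

2.6245


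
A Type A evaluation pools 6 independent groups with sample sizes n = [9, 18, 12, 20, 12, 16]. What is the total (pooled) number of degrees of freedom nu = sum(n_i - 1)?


nu = sum_i (n_i - 1)
nu = ((9 - 1) + (18 - 1) + (12 - 1) + (20 - 1) + (12 - 1) + (16 - 1))
nu = 8 + 17 + 11 + 19 + 11 + 15
nu = 81

81


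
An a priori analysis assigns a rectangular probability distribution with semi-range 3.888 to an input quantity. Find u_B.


u_B = half_width / sqrt(3)
u_B = 3.888 / 1.7320508
u_B = 2.2447

2.2447


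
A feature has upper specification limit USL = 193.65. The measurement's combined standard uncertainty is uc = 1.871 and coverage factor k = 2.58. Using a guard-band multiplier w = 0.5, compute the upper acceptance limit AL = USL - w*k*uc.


U = k * uc = 2.58 * 1.871 = 4.82718
guard band g = w * U = 0.5 * 4.82718 = 2.41359
AL = USL - g = 193.65 - 2.41359
AL = 191.2364

191.2364


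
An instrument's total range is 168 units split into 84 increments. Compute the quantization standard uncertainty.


resolution = range / divisions
resolution = 168 / 84 = 2
u_res = resolution / (2*sqrt(3))
u_res = 2 / 3.4641016
u_res = 0.5774

0.5774


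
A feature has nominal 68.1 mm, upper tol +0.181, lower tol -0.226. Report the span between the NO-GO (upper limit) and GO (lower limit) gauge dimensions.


GO = nominal - lower_tol (smallest hole = maximum material condition)
GO = 68.1 - 0.226 = 67.874
NO-GO = nominal + upper_tol (largest hole = least material condition)
NO-GO = 68.1 + 0.181 = 68.281
spread = NO-GO - GO = 68.281 - 67.874 = 0.4070

0.4070


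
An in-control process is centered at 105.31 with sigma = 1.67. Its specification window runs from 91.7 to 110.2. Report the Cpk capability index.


Cpu = (USL - mean) / (3*sigma) = (110.2 - 105.31) / (3*1.67) = 0.9760
Cpl = (mean - LSL) / (3*sigma) = (105.31 - 91.7) / (3*1.67) = 2.7166
Cpk = min(Cpu, Cpl) = 0.9760

0.9760


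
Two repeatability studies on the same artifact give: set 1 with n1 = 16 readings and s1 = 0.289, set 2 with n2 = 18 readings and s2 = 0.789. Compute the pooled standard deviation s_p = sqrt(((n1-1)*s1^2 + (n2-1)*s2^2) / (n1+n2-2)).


s_p = sqrt(((n1-1)*s1^2 + (n2-1)*s2^2) / (n1+n2-2))
numerator = (16-1)*0.289^2 + (18-1)*0.789^2 = 1.252815 + 10.582857 = 11.835672
denominator = 16 + 18 - 2 = 32
s_p^2 = 11.835672 / 32 = 0.36986475
s_p = sqrt(0.36986475) = 0.6082

0.6082


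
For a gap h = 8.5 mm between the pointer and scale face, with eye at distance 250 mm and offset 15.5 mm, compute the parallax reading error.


error = h * offset / d
= 8.5 * 15.5 / 250
= 0.5270

0.5270


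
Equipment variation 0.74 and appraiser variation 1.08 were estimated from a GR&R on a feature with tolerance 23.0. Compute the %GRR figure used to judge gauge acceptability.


GRR = sqrt(EV^2 + AV^2) = sqrt(0.74^2 + 1.08^2) = 1.3091982
%GRR = GRR / tol * 100 = 1.3091982 / 23.0 * 100
%GRR = 5.6922

5.6922


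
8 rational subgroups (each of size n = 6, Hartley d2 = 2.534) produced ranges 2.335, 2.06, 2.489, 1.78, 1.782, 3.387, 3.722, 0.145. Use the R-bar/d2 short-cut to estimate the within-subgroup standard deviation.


R_bar = (2.335 + 2.06 + 2.489 + 1.78 + 1.782 + 3.387 + 3.722 + 0.145) / 8
R_bar = 17.7 / 8 = 2.2125
sigma_hat = R_bar / d2 = 2.2125 / 2.534 = 0.8731

0.8731


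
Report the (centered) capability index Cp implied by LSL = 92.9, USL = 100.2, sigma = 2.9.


Cp = (USL - LSL) / (6 * sigma)
= (100.2 - 92.9) / (6 * 2.9)
= 7.3000 / 17.4000
= 0.4195

0.4195


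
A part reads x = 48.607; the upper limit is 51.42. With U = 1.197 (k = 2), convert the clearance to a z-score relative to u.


u = U / k = 1.197 / 2 = 0.5985
margin = |USL - x| = |51.42 - 48.607| = 2.813
z = margin / u = 2.813 / 0.5985
z = 4.7001

4.7001


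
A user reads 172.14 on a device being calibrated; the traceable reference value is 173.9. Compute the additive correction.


Correction = standard - reading
= 173.9 - 172.14
= 1.7600

1.7600


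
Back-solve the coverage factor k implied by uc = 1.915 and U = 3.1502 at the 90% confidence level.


k = U / uc
k = 3.1502 / 1.915
k = 1.645

1.645


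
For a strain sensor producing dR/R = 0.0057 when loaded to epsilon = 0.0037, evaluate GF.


GF = (dR/R) / epsilon
= 0.0057 / 0.0037
= 1.5405

1.5405


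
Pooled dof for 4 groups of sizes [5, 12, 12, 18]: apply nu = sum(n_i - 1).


nu = sum_i (n_i - 1)
nu = ((5 - 1) + (12 - 1) + (12 - 1) + (18 - 1))
nu = 4 + 11 + 11 + 17
nu = 43

43


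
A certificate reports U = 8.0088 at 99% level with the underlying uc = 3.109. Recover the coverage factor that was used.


k = U / uc
k = 8.0088 / 3.109
k = 2.576

2.576


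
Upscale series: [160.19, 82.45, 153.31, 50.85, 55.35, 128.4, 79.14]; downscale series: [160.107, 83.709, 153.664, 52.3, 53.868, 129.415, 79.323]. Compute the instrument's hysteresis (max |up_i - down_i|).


|160.19 - 160.107| = 0.0830
|82.45 - 83.709| = 1.2590
|153.31 - 153.664| = 0.3540
|50.85 - 52.3| = 1.4500
|55.35 - 53.868| = 1.4820
|128.4 - 129.415| = 1.0150
|79.14 - 79.323| = 0.1830
hysteresis = max(diffs) = 1.4820

1.4820


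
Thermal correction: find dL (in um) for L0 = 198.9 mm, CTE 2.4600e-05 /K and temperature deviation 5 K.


dL = L * alpha * dT
= 198.9 * 2.4600e-05 * 5
= 0.0244647 mm
dL_um = 0.0244647 * 1000 = 24.4647 um

24.4647


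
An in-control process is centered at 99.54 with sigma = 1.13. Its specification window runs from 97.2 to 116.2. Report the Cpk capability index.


Cpu = (USL - mean) / (3*sigma) = (116.2 - 99.54) / (3*1.13) = 4.9145
Cpl = (mean - LSL) / (3*sigma) = (99.54 - 97.2) / (3*1.13) = 0.6903
Cpk = min(Cpu, Cpl) = 0.6903

0.6903


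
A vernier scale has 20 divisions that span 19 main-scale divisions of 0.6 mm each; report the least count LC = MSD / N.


LC = MSD / n_div
= 0.6 / 20
= 0.0300

0.0300


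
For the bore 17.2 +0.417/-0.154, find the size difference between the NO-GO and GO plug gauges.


GO = nominal - lower_tol (smallest hole = maximum material condition)
GO = 17.2 - 0.154 = 17.046
NO-GO = nominal + upper_tol (largest hole = least material condition)
NO-GO = 17.2 + 0.417 = 17.617
spread = NO-GO - GO = 17.617 - 17.046 = 0.5710

0.5710


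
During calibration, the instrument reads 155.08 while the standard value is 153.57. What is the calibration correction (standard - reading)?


Correction = standard - reading
= 153.57 - 155.08
= -1.5100

-1.5100


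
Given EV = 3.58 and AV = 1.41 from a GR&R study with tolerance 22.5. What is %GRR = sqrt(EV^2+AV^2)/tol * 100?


GRR = sqrt(EV^2 + AV^2) = sqrt(3.58^2 + 1.41^2) = 3.8476616
%GRR = GRR / tol * 100 = 3.8476616 / 22.5 * 100
%GRR = 17.1007

17.1007


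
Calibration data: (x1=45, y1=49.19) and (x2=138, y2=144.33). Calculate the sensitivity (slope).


slope = (y2 - y1) / (x2 - x1)
= (144.33 - 49.19) / (138 - 45)
= 95.1400 / 93
= 1.0230

1.0230


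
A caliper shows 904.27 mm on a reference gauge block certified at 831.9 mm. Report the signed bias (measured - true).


Systematic error = measured - true
= 904.27 - 831.9
= 72.3700

72.3700


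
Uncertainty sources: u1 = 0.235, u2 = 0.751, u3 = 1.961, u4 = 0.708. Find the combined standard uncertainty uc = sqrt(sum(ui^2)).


uc = sqrt(0.235^2 + 0.751^2 + 1.961^2 + 0.708^2)
uc = sqrt(4.966011)
uc = 2.2285

2.2285


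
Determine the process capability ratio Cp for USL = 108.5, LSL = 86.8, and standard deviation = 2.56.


Cp = (USL - LSL) / (6 * sigma)
= (108.5 - 86.8) / (6 * 2.56)
= 21.7000 / 15.3600
= 1.4128

1.4128


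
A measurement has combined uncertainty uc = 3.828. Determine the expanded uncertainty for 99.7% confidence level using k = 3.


U = k * uc
U = 3 * 3.828
U = 11.4840

11.4840


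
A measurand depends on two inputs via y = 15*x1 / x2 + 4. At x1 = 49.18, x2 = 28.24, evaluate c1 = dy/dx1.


y = 15*x1 / x2 + 4
dy/dx1 = 15/x2
Evaluate at x2 = 28.24: c1 = 15 / 28.24
c1 = 0.5312

0.5312


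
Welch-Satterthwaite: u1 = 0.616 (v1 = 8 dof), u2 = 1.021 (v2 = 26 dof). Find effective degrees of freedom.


uc = sqrt(u1^2 + u2^2) = sqrt(0.616^2 + 1.021^2) = 1.1924332
v_eff = uc^4 / (u1^4/v1 + u2^4/v2)
= 1.1924332^4 / (0.616^4/8 + 1.021^4/26)
= 2.0217909 / 0.059793866
v_eff = 33.8127

33.8127


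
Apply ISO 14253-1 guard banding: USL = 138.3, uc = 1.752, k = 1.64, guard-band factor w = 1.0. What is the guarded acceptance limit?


U = k * uc = 1.64 * 1.752 = 2.87328
guard band g = w * U = 1.0 * 2.87328 = 2.87328
AL = USL - g = 138.3 - 2.87328
AL = 135.4267

135.4267


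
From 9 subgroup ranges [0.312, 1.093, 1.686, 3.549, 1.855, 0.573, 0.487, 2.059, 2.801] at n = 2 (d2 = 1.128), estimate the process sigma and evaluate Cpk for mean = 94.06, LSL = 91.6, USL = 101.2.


R_bar = (0.312 + 1.093 + 1.686 + 3.549 + 1.855 + 0.573 + 0.487 + 2.059 + 2.801) / 9 = 1.6016667
sigma = R_bar / d2 = 1.6016667 / 1.128 = 1.4199173
Cp = (USL - LSL)/(6*sigma) = (101.2 - 91.6)/(6*1.4199173) = 1.1268
Cpu = (101.2 - 94.06)/(3*1.4199173) = 1.6762
Cpl = (94.06 - 91.6)/(3*1.4199173) = 0.5775
Cpk = min(Cpu, Cpl) = 0.5775

0.5775


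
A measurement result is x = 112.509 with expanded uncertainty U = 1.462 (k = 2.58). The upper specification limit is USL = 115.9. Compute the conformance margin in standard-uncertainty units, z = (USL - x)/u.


u = U / k = 1.462 / 2.58 = 0.56666667
margin = |USL - x| = |115.9 - 112.509| = 3.391
z = margin / u = 3.391 / 0.56666667
z = 5.9841

5.9841


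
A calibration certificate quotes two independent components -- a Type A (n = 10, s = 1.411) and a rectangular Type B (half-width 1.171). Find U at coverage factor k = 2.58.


u_A = s / sqrt(n) = 1.411 / sqrt(10) = 0.44619738
u_B = half_width / sqrt(3) = 1.171 / sqrt(3) = 0.67607717
uc = sqrt(u_A^2 + u_B^2) = sqrt(0.44619738^2 + 0.67607717^2) = 0.81004472
U = k * uc = 2.58 * 0.81004472
U = 2.0899

2.0899


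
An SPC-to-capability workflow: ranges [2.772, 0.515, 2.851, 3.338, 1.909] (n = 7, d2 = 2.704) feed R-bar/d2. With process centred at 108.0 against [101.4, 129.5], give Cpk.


R_bar = (2.772 + 0.515 + 2.851 + 3.338 + 1.909) / 5 = 2.277
sigma = R_bar / d2 = 2.277 / 2.704 = 0.8420858
Cp = (USL - LSL)/(6*sigma) = (129.5 - 101.4)/(6*0.8420858) = 5.5616
Cpu = (129.5 - 108.0)/(3*0.8420858) = 8.5106
Cpl = (108.0 - 101.4)/(3*0.8420858) = 2.6126
Cpk = min(Cpu, Cpl) = 2.6126

2.6126


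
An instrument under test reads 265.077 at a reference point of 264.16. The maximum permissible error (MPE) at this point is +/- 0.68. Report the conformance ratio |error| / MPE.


e = indication - reference = 265.077 - 264.16 = 0.9170
|e| = 0.9170
ratio = |e| / MPE = 0.9170 / 0.68
ratio = 1.3485

1.3485


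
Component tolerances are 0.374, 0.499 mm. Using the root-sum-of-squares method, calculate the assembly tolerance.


RSS = sqrt(0.374^2 + 0.499^2)
= sqrt(0.388877)
= 0.6236

0.6236


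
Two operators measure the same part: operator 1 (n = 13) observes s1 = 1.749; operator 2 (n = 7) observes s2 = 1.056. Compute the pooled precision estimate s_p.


s_p = sqrt(((n1-1)*s1^2 + (n2-1)*s2^2) / (n1+n2-2))
numerator = (13-1)*1.749^2 + (7-1)*1.056^2 = 36.708012 + 6.690816 = 43.398828
denominator = 13 + 7 - 2 = 18
s_p^2 = 43.398828 / 18 = 2.411046
s_p = sqrt(2.411046) = 1.5528

1.5528


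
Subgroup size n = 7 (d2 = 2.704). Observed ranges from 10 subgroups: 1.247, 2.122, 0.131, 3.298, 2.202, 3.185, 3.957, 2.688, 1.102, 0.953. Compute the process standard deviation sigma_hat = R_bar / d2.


R_bar = (1.247 + 2.122 + 0.131 + 3.298 + 2.202 + 3.185 + 3.957 + 2.688 + 1.102 + 0.953) / 10
R_bar = 20.885 / 10 = 2.0885
sigma_hat = R_bar / d2 = 2.0885 / 2.704 = 0.7724

0.7724


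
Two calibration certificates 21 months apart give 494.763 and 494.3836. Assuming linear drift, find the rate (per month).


rate = (v2 - v1) / months
= (494.3836 - 494.763) / 21
= -0.3794 / 21
= -0.0181

-0.0181


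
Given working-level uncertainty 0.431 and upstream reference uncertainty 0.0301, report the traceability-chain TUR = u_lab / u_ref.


TUR = u_lab / u_ref
= 0.431 / 0.0301
= 14.3189

14.3189


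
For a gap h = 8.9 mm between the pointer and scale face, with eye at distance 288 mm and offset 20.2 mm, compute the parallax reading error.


error = h * offset / d
= 8.9 * 20.2 / 288
= 0.6242

0.6242


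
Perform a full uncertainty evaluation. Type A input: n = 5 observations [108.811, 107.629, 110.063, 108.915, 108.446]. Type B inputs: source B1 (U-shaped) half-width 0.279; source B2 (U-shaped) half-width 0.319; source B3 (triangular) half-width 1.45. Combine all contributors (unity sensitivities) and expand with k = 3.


mean = (108.811 + 107.629 + 110.063 + 108.915 + 108.446) / 5 = 108.7728
s = sqrt(sum((x - mean)^2)/(n-1)) = 0.88053575
u_A = s / sqrt(n) = 0.88053575 / sqrt(5) = 0.39378756
u_B1 = 0.279 / sqrt(2) = 0.19728279
u_B2 = 0.319 / sqrt(2) = 0.22556706
u_B3 = 1.45 / sqrt(6) = 0.59196002
uc = sqrt(0.39378756^2 + 0.19728279^2 + 0.22556706^2 + 0.59196002^2) = 0.77154799
U = k * uc = 3 * 0.77154799
U = 2.3146

2.3146


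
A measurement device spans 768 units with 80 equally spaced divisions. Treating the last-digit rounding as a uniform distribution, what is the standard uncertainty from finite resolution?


resolution = range / divisions
resolution = 768 / 80 = 9.6
u_res = resolution / (2*sqrt(3))
u_res = 9.6 / 3.4641016
u_res = 2.7713

2.7713


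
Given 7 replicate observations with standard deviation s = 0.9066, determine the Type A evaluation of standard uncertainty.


u_A = s / sqrt(n)
u_A = 0.9066 / sqrt(7)
u_A = 0.9066 / 2.6457513
u_A = 0.3427

0.3427


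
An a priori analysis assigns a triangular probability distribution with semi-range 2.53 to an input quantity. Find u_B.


u_B = half_width / sqrt(6)
u_B = 2.53 / 2.4494897
u_B = 1.0329

1.0329


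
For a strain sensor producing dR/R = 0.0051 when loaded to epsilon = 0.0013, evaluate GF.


GF = (dR/R) / epsilon
= 0.0051 / 0.0013
= 3.9231

3.9231


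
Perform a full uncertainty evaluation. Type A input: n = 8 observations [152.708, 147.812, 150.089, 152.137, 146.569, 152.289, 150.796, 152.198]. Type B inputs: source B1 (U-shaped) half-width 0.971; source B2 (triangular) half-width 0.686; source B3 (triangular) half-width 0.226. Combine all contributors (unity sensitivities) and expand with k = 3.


mean = (152.708 + 147.812 + 150.089 + 152.137 + 146.569 + 152.289 + 150.796 + 152.198) / 8 = 150.57475
s = sqrt(sum((x - mean)^2)/(n-1)) = 2.2843786
u_A = s / sqrt(n) = 2.2843786 / sqrt(8) = 0.8076498
u_B1 = 0.971 / sqrt(2) = 0.68660068
u_B2 = 0.686 / sqrt(6) = 0.28005833
u_B3 = 0.226 / sqrt(6) = 0.092264114
uc = sqrt(0.8076498^2 + 0.68660068^2 + 0.28005833^2 + 0.092264114^2) = 1.1003018
U = k * uc = 3 * 1.1003018
U = 3.3009

3.3009


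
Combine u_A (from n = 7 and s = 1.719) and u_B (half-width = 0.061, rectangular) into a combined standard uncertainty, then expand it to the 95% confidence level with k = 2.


u_A = s / sqrt(n) = 1.719 / sqrt(7) = 0.64972093
u_B = half_width / sqrt(3) = 0.061 / sqrt(3) = 0.035218366
uc = sqrt(u_A^2 + u_B^2) = sqrt(0.64972093^2 + 0.035218366^2) = 0.65067474
U = k * uc = 2 * 0.65067474
U = 1.3013

1.3013


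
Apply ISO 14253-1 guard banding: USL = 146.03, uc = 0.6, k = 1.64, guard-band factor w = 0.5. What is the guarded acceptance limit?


U = k * uc = 1.64 * 0.6 = 0.984
guard band g = w * U = 0.5 * 0.984 = 0.492
AL = USL - g = 146.03 - 0.492
AL = 145.5380

145.5380


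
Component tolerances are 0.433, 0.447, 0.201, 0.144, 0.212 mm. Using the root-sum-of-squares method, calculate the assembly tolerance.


RSS = sqrt(0.433^2 + 0.447^2 + 0.201^2 + 0.144^2 + 0.212^2)
= sqrt(0.493379)
= 0.7024

0.7024


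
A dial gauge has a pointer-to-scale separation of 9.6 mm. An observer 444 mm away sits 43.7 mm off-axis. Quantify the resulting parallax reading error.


error = h * offset / d
= 9.6 * 43.7 / 444
= 0.9449

0.9449


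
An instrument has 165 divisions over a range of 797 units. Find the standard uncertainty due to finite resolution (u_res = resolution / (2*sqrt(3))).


resolution = range / divisions
resolution = 797 / 165 = 4.830303
u_res = resolution / (2*sqrt(3))
u_res = 4.830303 / 3.4641016
u_res = 1.3944

1.3944


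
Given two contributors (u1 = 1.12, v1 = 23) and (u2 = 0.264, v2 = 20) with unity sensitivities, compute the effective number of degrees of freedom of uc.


uc = sqrt(u1^2 + u2^2) = sqrt(1.12^2 + 0.264^2) = 1.1506937
v_eff = uc^4 / (u1^4/v1 + u2^4/v2)
= 1.1506937^4 / (1.12^4/23 + 0.264^4/20)
= 1.7532302 / 0.068656762
v_eff = 25.5362

25.5362


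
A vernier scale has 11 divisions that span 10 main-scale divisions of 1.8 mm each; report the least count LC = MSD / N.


LC = MSD / n_div
= 1.8 / 11
= 0.1636

0.1636


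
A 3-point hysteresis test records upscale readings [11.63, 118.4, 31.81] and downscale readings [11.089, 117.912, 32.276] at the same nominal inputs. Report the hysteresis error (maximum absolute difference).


|11.63 - 11.089| = 0.5410
|118.4 - 117.912| = 0.4880
|31.81 - 32.276| = 0.4660
hysteresis = max(diffs) = 0.5410

0.5410


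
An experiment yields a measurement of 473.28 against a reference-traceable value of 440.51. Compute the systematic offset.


Systematic error = measured - true
= 473.28 - 440.51
= 32.7700

32.7700


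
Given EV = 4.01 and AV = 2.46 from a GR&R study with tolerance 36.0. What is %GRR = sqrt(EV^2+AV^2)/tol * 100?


GRR = sqrt(EV^2 + AV^2) = sqrt(4.01^2 + 2.46^2) = 4.7044341
%GRR = GRR / tol * 100 = 4.7044341 / 36.0 * 100
%GRR = 13.0679

13.0679


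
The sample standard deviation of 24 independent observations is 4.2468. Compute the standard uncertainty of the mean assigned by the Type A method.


u_A = s / sqrt(n)
u_A = 4.2468 / sqrt(24)
u_A = 4.2468 / 4.8989795
u_A = 0.8669

0.8669


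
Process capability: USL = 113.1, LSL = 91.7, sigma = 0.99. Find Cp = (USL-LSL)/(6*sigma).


Cp = (USL - LSL) / (6 * sigma)
= (113.1 - 91.7) / (6 * 0.99)
= 21.4000 / 5.9400
= 3.6027

3.6027


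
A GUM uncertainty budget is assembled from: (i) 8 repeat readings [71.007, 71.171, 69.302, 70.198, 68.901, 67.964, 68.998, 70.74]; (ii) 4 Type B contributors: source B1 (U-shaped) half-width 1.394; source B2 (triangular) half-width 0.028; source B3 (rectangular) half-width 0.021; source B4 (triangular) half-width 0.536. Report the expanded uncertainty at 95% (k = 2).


mean = (71.007 + 71.171 + 69.302 + 70.198 + 68.901 + 67.964 + 68.998 + 70.74) / 8 = 69.785125
s = sqrt(sum((x - mean)^2)/(n-1)) = 1.1617123
u_A = s / sqrt(n) = 1.1617123 / sqrt(8) = 0.41072732
u_B1 = 1.394 / sqrt(2) = 0.98570685
u_B2 = 0.028 / sqrt(6) = 0.011430952
u_B3 = 0.021 / sqrt(3) = 0.012124356
u_B4 = 0.536 / sqrt(6) = 0.21882108
uc = sqrt(0.41072732^2 + 0.98570685^2 + 0.011430952^2 + 0.012124356^2 + 0.21882108^2) = 1.0901721
U = k * uc = 2 * 1.0901721
U = 2.1803

2.1803


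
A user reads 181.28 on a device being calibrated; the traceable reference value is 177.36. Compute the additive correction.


Correction = standard - reading
= 177.36 - 181.28
= -3.9200

-3.9200


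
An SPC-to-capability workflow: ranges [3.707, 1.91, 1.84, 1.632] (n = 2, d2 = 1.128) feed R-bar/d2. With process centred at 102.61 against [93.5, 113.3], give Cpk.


R_bar = (3.707 + 1.91 + 1.84 + 1.632) / 4 = 2.27225
sigma = R_bar / d2 = 2.27225 / 1.128 = 2.014406
Cp = (USL - LSL)/(6*sigma) = (113.3 - 93.5)/(6*2.014406) = 1.6382
Cpu = (113.3 - 102.61)/(3*2.014406) = 1.7689
Cpl = (102.61 - 93.5)/(3*2.014406) = 1.5075
Cpk = min(Cpu, Cpl) = 1.5075

1.5075


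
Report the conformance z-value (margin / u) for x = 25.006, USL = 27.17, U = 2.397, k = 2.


u = U / k = 2.397 / 2 = 1.1985
margin = |USL - x| = |27.17 - 25.006| = 2.164
z = margin / u = 2.164 / 1.1985
z = 1.8056

1.8056


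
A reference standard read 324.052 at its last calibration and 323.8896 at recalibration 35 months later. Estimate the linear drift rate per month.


rate = (v2 - v1) / months
= (323.8896 - 324.052) / 35
= -0.1624 / 35
= -0.0046

-0.0046


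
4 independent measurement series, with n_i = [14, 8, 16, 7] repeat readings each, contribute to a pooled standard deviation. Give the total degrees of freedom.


nu = sum_i (n_i - 1)
nu = ((14 - 1) + (8 - 1) + (16 - 1) + (7 - 1))
nu = 13 + 7 + 15 + 6
nu = 41

41


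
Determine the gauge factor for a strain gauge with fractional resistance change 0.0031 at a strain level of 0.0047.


GF = (dR/R) / epsilon
= 0.0031 / 0.0047
= 0.6596

0.6596


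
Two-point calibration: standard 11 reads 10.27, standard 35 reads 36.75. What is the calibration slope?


slope = (y2 - y1) / (x2 - x1)
= (36.75 - 10.27) / (35 - 11)
= 26.4800 / 24
= 1.1033

1.1033


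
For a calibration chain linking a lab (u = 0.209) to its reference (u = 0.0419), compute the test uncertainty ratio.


TUR = u_lab / u_ref
= 0.209 / 0.0419
= 4.9881

4.9881


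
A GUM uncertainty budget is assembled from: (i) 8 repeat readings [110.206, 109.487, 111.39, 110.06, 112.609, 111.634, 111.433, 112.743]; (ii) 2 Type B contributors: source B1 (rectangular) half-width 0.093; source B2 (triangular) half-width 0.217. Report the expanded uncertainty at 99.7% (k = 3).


mean = (110.206 + 109.487 + 111.39 + 110.06 + 112.609 + 111.634 + 111.433 + 112.743) / 8 = 111.19525
s = sqrt(sum((x - mean)^2)/(n-1)) = 1.1872357
u_A = s / sqrt(n) = 1.1872357 / sqrt(8) = 0.41975121
u_B1 = 0.093 / sqrt(3) = 0.053693575
u_B2 = 0.217 / sqrt(6) = 0.088589879
uc = sqrt(0.41975121^2 + 0.053693575^2 + 0.088589879^2) = 0.43234505
U = k * uc = 3 * 0.43234505
U = 1.2970

1.2970


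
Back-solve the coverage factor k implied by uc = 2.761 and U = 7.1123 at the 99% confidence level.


k = U / uc
k = 7.1123 / 2.761
k = 2.576

2.576


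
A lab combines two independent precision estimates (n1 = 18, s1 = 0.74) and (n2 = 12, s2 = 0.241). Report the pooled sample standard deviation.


s_p = sqrt(((n1-1)*s1^2 + (n2-1)*s2^2) / (n1+n2-2))
numerator = (18-1)*0.74^2 + (12-1)*0.241^2 = 9.3092 + 0.638891 = 9.948091
denominator = 18 + 12 - 2 = 28
s_p^2 = 9.948091 / 28 = 0.35528896
s_p = sqrt(0.35528896) = 0.5961

0.5961


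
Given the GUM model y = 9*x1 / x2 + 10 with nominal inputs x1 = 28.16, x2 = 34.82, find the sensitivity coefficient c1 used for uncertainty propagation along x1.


y = 9*x1 / x2 + 10
dy/dx1 = 9/x2
Evaluate at x2 = 34.82: c1 = 9 / 34.82
c1 = 0.2585

0.2585


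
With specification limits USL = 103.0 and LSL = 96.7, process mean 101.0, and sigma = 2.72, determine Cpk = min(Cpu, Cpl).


Cpu = (USL - mean) / (3*sigma) = (103.0 - 101.0) / (3*2.72) = 0.2451
Cpl = (mean - LSL) / (3*sigma) = (101.0 - 96.7) / (3*2.72) = 0.5270
Cpk = min(Cpu, Cpl) = 0.2451

0.2451


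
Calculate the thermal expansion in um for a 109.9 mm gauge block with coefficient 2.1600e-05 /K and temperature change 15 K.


dL = L * alpha * dT
= 109.9 * 2.1600e-05 * 15
= 0.0356076 mm
dL_um = 0.0356076 * 1000 = 35.6076 um

35.6076


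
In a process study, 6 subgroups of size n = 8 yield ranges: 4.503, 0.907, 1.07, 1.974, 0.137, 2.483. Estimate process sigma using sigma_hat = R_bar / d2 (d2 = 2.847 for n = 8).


R_bar = (4.503 + 0.907 + 1.07 + 1.974 + 0.137 + 2.483) / 6
R_bar = 11.074 / 6 = 1.8456667
sigma_hat = R_bar / d2 = 1.8456667 / 2.847 = 0.6483

0.6483


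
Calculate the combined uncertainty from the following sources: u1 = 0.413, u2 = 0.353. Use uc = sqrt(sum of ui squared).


uc = sqrt(0.413^2 + 0.353^2)
uc = sqrt(0.295178)
uc = 0.5433

0.5433


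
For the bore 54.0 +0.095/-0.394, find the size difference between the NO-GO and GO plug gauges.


GO = nominal - lower_tol (smallest hole = maximum material condition)
GO = 54.0 - 0.394 = 53.606
NO-GO = nominal + upper_tol (largest hole = least material condition)
NO-GO = 54.0 + 0.095 = 54.095
spread = NO-GO - GO = 54.095 - 53.606 = 0.4890

0.4890


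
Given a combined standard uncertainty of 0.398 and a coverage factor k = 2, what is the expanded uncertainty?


U = k * uc
U = 2 * 0.398
U = 0.7960

0.7960


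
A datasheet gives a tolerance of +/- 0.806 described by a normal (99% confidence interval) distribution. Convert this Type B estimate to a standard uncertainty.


u_B = half_width / 2.576
u_B = 0.806 / 2.576
u_B = 0.3129

0.3129


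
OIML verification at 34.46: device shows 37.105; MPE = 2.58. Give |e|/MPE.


e = indication - reference = 37.105 - 34.46 = 2.6450
|e| = 2.6450
ratio = |e| / MPE = 2.6450 / 2.58
ratio = 1.0252

1.0252


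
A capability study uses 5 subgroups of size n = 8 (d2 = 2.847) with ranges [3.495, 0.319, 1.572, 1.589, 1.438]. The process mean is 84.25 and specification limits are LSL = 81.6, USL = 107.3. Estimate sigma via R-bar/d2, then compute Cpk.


R_bar = (3.495 + 0.319 + 1.572 + 1.589 + 1.438) / 5 = 1.6826
sigma = R_bar / d2 = 1.6826 / 2.847 = 0.59100808
Cp = (USL - LSL)/(6*sigma) = (107.3 - 81.6)/(6*0.59100808) = 7.2475
Cpu = (107.3 - 84.25)/(3*0.59100808) = 13.0004
Cpl = (84.25 - 81.6)/(3*0.59100808) = 1.4946
Cpk = min(Cpu, Cpl) = 1.4946

1.4946


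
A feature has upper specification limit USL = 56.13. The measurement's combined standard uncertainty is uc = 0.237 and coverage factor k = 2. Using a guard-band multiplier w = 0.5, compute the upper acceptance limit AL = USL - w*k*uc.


U = k * uc = 2 * 0.237 = 0.474
guard band g = w * U = 0.5 * 0.474 = 0.237
AL = USL - g = 56.13 - 0.237
AL = 55.8930

55.8930


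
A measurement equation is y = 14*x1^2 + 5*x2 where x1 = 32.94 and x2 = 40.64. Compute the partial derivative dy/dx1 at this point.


y = 14*x1^2 + 5*x2
dy/dx1 = 2*14*x1
Evaluate at x1 = 32.94: c1 = 28 * 32.94
c1 = 922.3200

922.3200


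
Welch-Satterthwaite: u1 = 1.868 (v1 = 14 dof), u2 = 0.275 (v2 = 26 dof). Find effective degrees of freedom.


uc = sqrt(u1^2 + u2^2) = sqrt(1.868^2 + 0.275^2) = 1.8881337
v_eff = uc^4 / (u1^4/v1 + u2^4/v2)
= 1.8881337^4 / (1.868^4/14 + 0.275^4/26)
= 12.709573 / 0.86993996
v_eff = 14.6097

14.6097


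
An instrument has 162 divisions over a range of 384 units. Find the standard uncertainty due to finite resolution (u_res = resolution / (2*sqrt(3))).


resolution = range / divisions
resolution = 384 / 162 = 2.3703704
u_res = resolution / (2*sqrt(3))
u_res = 2.3703704 / 3.4641016
u_res = 0.6843

0.6843


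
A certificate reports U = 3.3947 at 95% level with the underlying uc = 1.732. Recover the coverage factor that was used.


k = U / uc
k = 3.3947 / 1.732
k = 1.96

1.96


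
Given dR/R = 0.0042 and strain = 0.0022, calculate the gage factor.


GF = (dR/R) / epsilon
= 0.0042 / 0.0022
= 1.9091

1.9091


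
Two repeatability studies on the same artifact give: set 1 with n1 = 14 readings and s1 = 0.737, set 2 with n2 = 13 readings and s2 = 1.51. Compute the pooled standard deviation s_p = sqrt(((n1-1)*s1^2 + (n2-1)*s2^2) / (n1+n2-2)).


s_p = sqrt(((n1-1)*s1^2 + (n2-1)*s2^2) / (n1+n2-2))
numerator = (14-1)*0.737^2 + (13-1)*1.51^2 = 7.061197 + 27.3612 = 34.422397
denominator = 14 + 13 - 2 = 25
s_p^2 = 34.422397 / 25 = 1.3768959
s_p = sqrt(1.3768959) = 1.1734

1.1734


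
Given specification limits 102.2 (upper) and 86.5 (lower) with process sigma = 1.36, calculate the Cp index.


Cp = (USL - LSL) / (6 * sigma)
= (102.2 - 86.5) / (6 * 1.36)
= 15.7000 / 8.1600
= 1.9240

1.9240


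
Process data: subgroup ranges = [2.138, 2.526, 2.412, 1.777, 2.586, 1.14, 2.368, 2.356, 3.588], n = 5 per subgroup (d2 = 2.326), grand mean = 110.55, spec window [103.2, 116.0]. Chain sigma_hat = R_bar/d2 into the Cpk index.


R_bar = (2.138 + 2.526 + 2.412 + 1.777 + 2.586 + 1.14 + 2.368 + 2.356 + 3.588) / 9 = 2.3212222
sigma = R_bar / d2 = 2.3212222 / 2.326 = 0.99794592
Cp = (USL - LSL)/(6*sigma) = (116.0 - 103.2)/(6*0.99794592) = 2.1377
Cpu = (116.0 - 110.55)/(3*0.99794592) = 1.8204
Cpl = (110.55 - 103.2)/(3*0.99794592) = 2.4550
Cpk = min(Cpu, Cpl) = 1.8204

1.8204


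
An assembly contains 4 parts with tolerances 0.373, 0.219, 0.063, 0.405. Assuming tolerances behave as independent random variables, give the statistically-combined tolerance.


RSS = sqrt(0.373^2 + 0.219^2 + 0.063^2 + 0.405^2)
= sqrt(0.355084)
= 0.5959

0.5959


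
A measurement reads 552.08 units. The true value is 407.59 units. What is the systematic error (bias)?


Systematic error = measured - true
= 552.08 - 407.59
= 144.4900

144.4900


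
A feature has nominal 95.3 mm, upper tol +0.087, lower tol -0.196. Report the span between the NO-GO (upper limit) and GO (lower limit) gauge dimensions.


GO = nominal - lower_tol (smallest hole = maximum material condition)
GO = 95.3 - 0.196 = 95.104
NO-GO = nominal + upper_tol (largest hole = least material condition)
NO-GO = 95.3 + 0.087 = 95.387
spread = NO-GO - GO = 95.387 - 95.104 = 0.2830

0.2830


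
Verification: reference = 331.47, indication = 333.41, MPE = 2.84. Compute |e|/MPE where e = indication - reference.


e = indication - reference = 333.41 - 331.47 = 1.9400
|e| = 1.9400
ratio = |e| / MPE = 1.9400 / 2.84
ratio = 0.6831

0.6831


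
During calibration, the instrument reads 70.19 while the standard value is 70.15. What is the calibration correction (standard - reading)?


Correction = standard - reading
= 70.15 - 70.19
= -0.0400

-0.0400


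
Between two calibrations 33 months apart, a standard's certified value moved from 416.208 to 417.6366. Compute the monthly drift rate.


rate = (v2 - v1) / months
= (417.6366 - 416.208) / 33
= 1.4286 / 33
= 0.0433

0.0433


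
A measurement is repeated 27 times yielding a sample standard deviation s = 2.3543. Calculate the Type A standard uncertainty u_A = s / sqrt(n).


u_A = s / sqrt(n)
u_A = 2.3543 / sqrt(27)
u_A = 2.3543 / 5.1961524
u_A = 0.4531

0.4531


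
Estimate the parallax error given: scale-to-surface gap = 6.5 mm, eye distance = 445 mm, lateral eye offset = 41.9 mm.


error = h * offset / d
= 6.5 * 41.9 / 445
= 0.6120

0.6120


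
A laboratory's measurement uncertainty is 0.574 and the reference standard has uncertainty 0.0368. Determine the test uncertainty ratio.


TUR = u_lab / u_ref
= 0.574 / 0.0368
= 15.5978

15.5978


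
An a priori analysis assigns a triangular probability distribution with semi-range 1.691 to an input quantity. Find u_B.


u_B = half_width / sqrt(6)
u_B = 1.691 / 2.4494897
u_B = 0.6903

0.6903


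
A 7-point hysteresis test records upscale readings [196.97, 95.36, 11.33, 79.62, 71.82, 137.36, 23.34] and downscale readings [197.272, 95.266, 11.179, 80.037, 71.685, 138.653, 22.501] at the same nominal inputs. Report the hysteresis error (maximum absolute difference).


|196.97 - 197.272| = 0.3020
|95.36 - 95.266| = 0.0940
|11.33 - 11.179| = 0.1510
|79.62 - 80.037| = 0.4170
|71.82 - 71.685| = 0.1350
|137.36 - 138.653| = 1.2930
|23.34 - 22.501| = 0.8390
hysteresis = max(diffs) = 1.2930

1.2930


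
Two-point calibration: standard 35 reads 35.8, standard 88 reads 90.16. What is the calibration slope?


slope = (y2 - y1) / (x2 - x1)
= (90.16 - 35.8) / (88 - 35)
= 54.3600 / 53
= 1.0257

1.0257


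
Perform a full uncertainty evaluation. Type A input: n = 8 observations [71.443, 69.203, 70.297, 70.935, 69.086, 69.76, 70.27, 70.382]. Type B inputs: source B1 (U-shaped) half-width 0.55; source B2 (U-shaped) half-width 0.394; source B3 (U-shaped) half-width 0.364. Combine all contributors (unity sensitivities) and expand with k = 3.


mean = (71.443 + 69.203 + 70.297 + 70.935 + 69.086 + 69.76 + 70.27 + 70.382) / 8 = 70.172
s = sqrt(sum((x - mean)^2)/(n-1)) = 0.80667218
u_A = s / sqrt(n) = 0.80667218 / sqrt(8) = 0.28520168
u_B1 = 0.55 / sqrt(2) = 0.38890873
u_B2 = 0.394 / sqrt(2) = 0.27860007
u_B3 = 0.364 / sqrt(2) = 0.25738687
uc = sqrt(0.28520168^2 + 0.38890873^2 + 0.27860007^2 + 0.25738687^2) = 0.6135601
U = k * uc = 3 * 0.6135601
U = 1.8407

1.8407


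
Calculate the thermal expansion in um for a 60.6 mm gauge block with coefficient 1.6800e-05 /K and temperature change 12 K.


dL = L * alpha * dT
= 60.6 * 1.6800e-05 * 12
= 0.0122170 mm
dL_um = 0.0122170 * 1000 = 12.2170 um

12.2170


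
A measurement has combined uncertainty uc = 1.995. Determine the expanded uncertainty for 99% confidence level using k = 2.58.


U = k * uc
U = 2.58 * 1.995
U = 5.1471

5.1471


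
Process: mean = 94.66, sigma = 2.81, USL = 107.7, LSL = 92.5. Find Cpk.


Cpu = (USL - mean) / (3*sigma) = (107.7 - 94.66) / (3*2.81) = 1.5469
Cpl = (mean - LSL) / (3*sigma) = (94.66 - 92.5) / (3*2.81) = 0.2562
Cpk = min(Cpu, Cpl) = 0.2562

0.2562


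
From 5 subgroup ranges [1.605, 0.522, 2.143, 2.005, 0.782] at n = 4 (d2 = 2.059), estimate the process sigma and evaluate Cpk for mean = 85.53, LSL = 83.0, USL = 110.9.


R_bar = (1.605 + 0.522 + 2.143 + 2.005 + 0.782) / 5 = 1.4114
sigma = R_bar / d2 = 1.4114 / 2.059 = 0.68547839
Cp = (USL - LSL)/(6*sigma) = (110.9 - 83.0)/(6*0.68547839) = 6.7836
Cpu = (110.9 - 85.53)/(3*0.68547839) = 12.3369
Cpl = (85.53 - 83.0)/(3*0.68547839) = 1.2303
Cpk = min(Cpu, Cpl) = 1.2303

1.2303


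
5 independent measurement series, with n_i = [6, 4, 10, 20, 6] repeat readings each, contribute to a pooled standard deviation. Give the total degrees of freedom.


nu = sum_i (n_i - 1)
nu = ((6 - 1) + (4 - 1) + (10 - 1) + (20 - 1) + (6 - 1))
nu = 5 + 3 + 9 + 19 + 5
nu = 41

41


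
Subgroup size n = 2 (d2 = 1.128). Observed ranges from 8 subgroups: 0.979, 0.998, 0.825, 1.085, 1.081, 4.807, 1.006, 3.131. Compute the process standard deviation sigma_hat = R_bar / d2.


R_bar = (0.979 + 0.998 + 0.825 + 1.085 + 1.081 + 4.807 + 1.006 + 3.131) / 8
R_bar = 13.912 / 8 = 1.739
sigma_hat = R_bar / d2 = 1.739 / 1.128 = 1.5417

1.5417


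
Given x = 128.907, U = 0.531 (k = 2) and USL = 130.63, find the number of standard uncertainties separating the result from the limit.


u = U / k = 0.531 / 2 = 0.2655
margin = |USL - x| = |130.63 - 128.907| = 1.723
z = margin / u = 1.723 / 0.2655
z = 6.4896

6.4896


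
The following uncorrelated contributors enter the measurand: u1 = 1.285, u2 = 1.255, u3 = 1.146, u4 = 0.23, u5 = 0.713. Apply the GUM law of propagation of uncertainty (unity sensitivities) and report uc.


uc = sqrt(1.285^2 + 1.255^2 + 1.146^2 + 0.23^2 + 0.713^2)
uc = sqrt(5.100835)
uc = 2.2585

2.2585


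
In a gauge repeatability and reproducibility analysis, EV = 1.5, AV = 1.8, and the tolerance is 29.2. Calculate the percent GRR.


GRR = sqrt(EV^2 + AV^2) = sqrt(1.5^2 + 1.8^2) = 2.3430749
%GRR = GRR / tol * 100 = 2.3430749 / 29.2 * 100
%GRR = 8.0242

8.0242


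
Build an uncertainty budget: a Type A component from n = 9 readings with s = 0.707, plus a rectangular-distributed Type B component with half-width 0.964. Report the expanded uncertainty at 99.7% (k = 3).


u_A = s / sqrt(n) = 0.707 / sqrt(9) = 0.23566667
u_B = half_width / sqrt(3) = 0.964 / sqrt(3) = 0.55656566
uc = sqrt(u_A^2 + u_B^2) = sqrt(0.23566667^2 + 0.55656566^2) = 0.60440393
U = k * uc = 3 * 0.60440393
U = 1.8132

1.8132
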